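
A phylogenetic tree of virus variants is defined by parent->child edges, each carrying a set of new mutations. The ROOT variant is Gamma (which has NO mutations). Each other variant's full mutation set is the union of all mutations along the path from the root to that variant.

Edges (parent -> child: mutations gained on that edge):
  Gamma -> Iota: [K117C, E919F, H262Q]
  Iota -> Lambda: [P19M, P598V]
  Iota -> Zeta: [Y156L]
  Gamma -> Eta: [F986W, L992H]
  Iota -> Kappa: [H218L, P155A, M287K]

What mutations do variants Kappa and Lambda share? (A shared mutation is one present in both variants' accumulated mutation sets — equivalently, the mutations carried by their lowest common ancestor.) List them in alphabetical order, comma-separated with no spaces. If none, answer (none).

Accumulating mutations along path to Kappa:
  At Gamma: gained [] -> total []
  At Iota: gained ['K117C', 'E919F', 'H262Q'] -> total ['E919F', 'H262Q', 'K117C']
  At Kappa: gained ['H218L', 'P155A', 'M287K'] -> total ['E919F', 'H218L', 'H262Q', 'K117C', 'M287K', 'P155A']
Mutations(Kappa) = ['E919F', 'H218L', 'H262Q', 'K117C', 'M287K', 'P155A']
Accumulating mutations along path to Lambda:
  At Gamma: gained [] -> total []
  At Iota: gained ['K117C', 'E919F', 'H262Q'] -> total ['E919F', 'H262Q', 'K117C']
  At Lambda: gained ['P19M', 'P598V'] -> total ['E919F', 'H262Q', 'K117C', 'P19M', 'P598V']
Mutations(Lambda) = ['E919F', 'H262Q', 'K117C', 'P19M', 'P598V']
Intersection: ['E919F', 'H218L', 'H262Q', 'K117C', 'M287K', 'P155A'] ∩ ['E919F', 'H262Q', 'K117C', 'P19M', 'P598V'] = ['E919F', 'H262Q', 'K117C']

Answer: E919F,H262Q,K117C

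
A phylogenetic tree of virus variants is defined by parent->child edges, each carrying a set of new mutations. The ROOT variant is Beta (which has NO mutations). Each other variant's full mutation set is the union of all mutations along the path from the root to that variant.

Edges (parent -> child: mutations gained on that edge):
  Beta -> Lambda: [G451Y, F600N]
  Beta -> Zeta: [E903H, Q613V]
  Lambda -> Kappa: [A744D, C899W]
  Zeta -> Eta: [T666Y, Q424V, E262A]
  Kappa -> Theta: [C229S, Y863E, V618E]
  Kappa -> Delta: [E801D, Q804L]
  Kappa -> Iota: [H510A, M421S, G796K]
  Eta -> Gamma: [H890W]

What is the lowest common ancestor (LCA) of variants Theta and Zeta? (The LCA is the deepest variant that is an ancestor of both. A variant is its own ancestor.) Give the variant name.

Answer: Beta

Derivation:
Path from root to Theta: Beta -> Lambda -> Kappa -> Theta
  ancestors of Theta: {Beta, Lambda, Kappa, Theta}
Path from root to Zeta: Beta -> Zeta
  ancestors of Zeta: {Beta, Zeta}
Common ancestors: {Beta}
Walk up from Zeta: Zeta (not in ancestors of Theta), Beta (in ancestors of Theta)
Deepest common ancestor (LCA) = Beta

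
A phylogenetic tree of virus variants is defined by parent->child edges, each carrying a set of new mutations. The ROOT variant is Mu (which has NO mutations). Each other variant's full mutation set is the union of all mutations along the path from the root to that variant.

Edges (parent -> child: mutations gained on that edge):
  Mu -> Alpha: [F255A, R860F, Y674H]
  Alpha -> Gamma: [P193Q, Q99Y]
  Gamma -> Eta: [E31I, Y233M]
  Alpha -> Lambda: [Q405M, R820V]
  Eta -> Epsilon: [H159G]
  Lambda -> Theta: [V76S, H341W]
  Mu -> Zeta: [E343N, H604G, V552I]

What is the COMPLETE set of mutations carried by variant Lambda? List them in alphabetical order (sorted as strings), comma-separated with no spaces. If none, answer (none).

Answer: F255A,Q405M,R820V,R860F,Y674H

Derivation:
At Mu: gained [] -> total []
At Alpha: gained ['F255A', 'R860F', 'Y674H'] -> total ['F255A', 'R860F', 'Y674H']
At Lambda: gained ['Q405M', 'R820V'] -> total ['F255A', 'Q405M', 'R820V', 'R860F', 'Y674H']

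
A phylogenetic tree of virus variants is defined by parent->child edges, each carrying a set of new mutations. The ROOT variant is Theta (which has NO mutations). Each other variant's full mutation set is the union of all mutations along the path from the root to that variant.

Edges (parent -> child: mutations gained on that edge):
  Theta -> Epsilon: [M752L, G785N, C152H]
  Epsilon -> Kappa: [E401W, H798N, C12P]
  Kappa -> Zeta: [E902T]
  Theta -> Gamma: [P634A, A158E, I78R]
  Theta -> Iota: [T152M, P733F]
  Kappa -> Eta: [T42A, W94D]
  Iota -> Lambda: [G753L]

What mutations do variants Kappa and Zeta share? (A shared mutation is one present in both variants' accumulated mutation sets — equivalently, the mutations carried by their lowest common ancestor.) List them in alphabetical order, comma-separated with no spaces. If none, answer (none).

Accumulating mutations along path to Kappa:
  At Theta: gained [] -> total []
  At Epsilon: gained ['M752L', 'G785N', 'C152H'] -> total ['C152H', 'G785N', 'M752L']
  At Kappa: gained ['E401W', 'H798N', 'C12P'] -> total ['C12P', 'C152H', 'E401W', 'G785N', 'H798N', 'M752L']
Mutations(Kappa) = ['C12P', 'C152H', 'E401W', 'G785N', 'H798N', 'M752L']
Accumulating mutations along path to Zeta:
  At Theta: gained [] -> total []
  At Epsilon: gained ['M752L', 'G785N', 'C152H'] -> total ['C152H', 'G785N', 'M752L']
  At Kappa: gained ['E401W', 'H798N', 'C12P'] -> total ['C12P', 'C152H', 'E401W', 'G785N', 'H798N', 'M752L']
  At Zeta: gained ['E902T'] -> total ['C12P', 'C152H', 'E401W', 'E902T', 'G785N', 'H798N', 'M752L']
Mutations(Zeta) = ['C12P', 'C152H', 'E401W', 'E902T', 'G785N', 'H798N', 'M752L']
Intersection: ['C12P', 'C152H', 'E401W', 'G785N', 'H798N', 'M752L'] ∩ ['C12P', 'C152H', 'E401W', 'E902T', 'G785N', 'H798N', 'M752L'] = ['C12P', 'C152H', 'E401W', 'G785N', 'H798N', 'M752L']

Answer: C12P,C152H,E401W,G785N,H798N,M752L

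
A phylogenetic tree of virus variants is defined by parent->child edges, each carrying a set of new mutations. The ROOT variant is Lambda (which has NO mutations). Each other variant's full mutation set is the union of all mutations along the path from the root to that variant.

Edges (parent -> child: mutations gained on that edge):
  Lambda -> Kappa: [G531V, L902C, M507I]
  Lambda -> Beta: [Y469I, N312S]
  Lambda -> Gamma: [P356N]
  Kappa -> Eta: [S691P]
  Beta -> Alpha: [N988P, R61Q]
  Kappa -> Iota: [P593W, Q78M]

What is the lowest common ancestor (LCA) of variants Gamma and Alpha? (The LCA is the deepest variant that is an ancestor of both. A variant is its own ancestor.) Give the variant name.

Answer: Lambda

Derivation:
Path from root to Gamma: Lambda -> Gamma
  ancestors of Gamma: {Lambda, Gamma}
Path from root to Alpha: Lambda -> Beta -> Alpha
  ancestors of Alpha: {Lambda, Beta, Alpha}
Common ancestors: {Lambda}
Walk up from Alpha: Alpha (not in ancestors of Gamma), Beta (not in ancestors of Gamma), Lambda (in ancestors of Gamma)
Deepest common ancestor (LCA) = Lambda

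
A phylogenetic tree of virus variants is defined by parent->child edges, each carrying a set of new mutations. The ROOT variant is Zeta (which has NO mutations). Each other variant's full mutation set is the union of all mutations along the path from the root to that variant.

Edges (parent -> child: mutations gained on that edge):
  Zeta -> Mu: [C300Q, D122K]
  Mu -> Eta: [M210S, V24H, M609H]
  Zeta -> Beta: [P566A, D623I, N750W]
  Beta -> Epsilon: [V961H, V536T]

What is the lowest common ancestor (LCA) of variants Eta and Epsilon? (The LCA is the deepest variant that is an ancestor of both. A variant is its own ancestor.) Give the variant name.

Answer: Zeta

Derivation:
Path from root to Eta: Zeta -> Mu -> Eta
  ancestors of Eta: {Zeta, Mu, Eta}
Path from root to Epsilon: Zeta -> Beta -> Epsilon
  ancestors of Epsilon: {Zeta, Beta, Epsilon}
Common ancestors: {Zeta}
Walk up from Epsilon: Epsilon (not in ancestors of Eta), Beta (not in ancestors of Eta), Zeta (in ancestors of Eta)
Deepest common ancestor (LCA) = Zeta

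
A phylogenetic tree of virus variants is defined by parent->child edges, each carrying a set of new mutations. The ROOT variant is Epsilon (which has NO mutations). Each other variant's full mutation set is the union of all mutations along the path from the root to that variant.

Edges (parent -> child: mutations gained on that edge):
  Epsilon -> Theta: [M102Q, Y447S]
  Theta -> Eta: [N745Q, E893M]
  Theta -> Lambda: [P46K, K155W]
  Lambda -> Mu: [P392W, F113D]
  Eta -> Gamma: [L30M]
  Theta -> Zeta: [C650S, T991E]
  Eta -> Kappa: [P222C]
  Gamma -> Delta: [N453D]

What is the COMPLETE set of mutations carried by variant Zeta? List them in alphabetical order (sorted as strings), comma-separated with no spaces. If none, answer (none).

Answer: C650S,M102Q,T991E,Y447S

Derivation:
At Epsilon: gained [] -> total []
At Theta: gained ['M102Q', 'Y447S'] -> total ['M102Q', 'Y447S']
At Zeta: gained ['C650S', 'T991E'] -> total ['C650S', 'M102Q', 'T991E', 'Y447S']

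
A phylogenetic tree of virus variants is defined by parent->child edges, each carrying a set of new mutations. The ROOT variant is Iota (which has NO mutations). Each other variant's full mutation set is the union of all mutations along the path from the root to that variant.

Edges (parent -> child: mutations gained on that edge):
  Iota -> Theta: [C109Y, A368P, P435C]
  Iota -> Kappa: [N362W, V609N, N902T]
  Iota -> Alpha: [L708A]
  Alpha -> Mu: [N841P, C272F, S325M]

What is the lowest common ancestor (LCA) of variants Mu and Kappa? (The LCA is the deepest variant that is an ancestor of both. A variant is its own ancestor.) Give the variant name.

Answer: Iota

Derivation:
Path from root to Mu: Iota -> Alpha -> Mu
  ancestors of Mu: {Iota, Alpha, Mu}
Path from root to Kappa: Iota -> Kappa
  ancestors of Kappa: {Iota, Kappa}
Common ancestors: {Iota}
Walk up from Kappa: Kappa (not in ancestors of Mu), Iota (in ancestors of Mu)
Deepest common ancestor (LCA) = Iota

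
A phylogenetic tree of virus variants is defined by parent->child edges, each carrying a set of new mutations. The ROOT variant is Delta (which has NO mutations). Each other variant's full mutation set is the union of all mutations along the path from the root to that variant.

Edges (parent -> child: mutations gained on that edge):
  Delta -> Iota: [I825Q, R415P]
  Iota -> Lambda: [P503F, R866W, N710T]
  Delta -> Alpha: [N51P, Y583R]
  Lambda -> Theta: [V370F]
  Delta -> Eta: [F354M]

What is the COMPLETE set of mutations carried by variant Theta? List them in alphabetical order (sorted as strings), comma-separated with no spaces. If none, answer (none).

At Delta: gained [] -> total []
At Iota: gained ['I825Q', 'R415P'] -> total ['I825Q', 'R415P']
At Lambda: gained ['P503F', 'R866W', 'N710T'] -> total ['I825Q', 'N710T', 'P503F', 'R415P', 'R866W']
At Theta: gained ['V370F'] -> total ['I825Q', 'N710T', 'P503F', 'R415P', 'R866W', 'V370F']

Answer: I825Q,N710T,P503F,R415P,R866W,V370F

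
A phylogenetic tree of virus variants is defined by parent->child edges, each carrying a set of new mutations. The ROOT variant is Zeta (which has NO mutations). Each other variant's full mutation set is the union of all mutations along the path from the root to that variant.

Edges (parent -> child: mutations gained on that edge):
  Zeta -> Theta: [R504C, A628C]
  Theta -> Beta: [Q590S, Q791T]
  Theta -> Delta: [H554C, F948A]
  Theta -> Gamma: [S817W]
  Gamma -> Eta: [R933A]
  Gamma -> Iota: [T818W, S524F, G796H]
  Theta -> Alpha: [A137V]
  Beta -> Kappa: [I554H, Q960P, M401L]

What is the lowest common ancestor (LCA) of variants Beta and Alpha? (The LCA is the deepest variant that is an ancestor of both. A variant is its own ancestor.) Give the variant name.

Answer: Theta

Derivation:
Path from root to Beta: Zeta -> Theta -> Beta
  ancestors of Beta: {Zeta, Theta, Beta}
Path from root to Alpha: Zeta -> Theta -> Alpha
  ancestors of Alpha: {Zeta, Theta, Alpha}
Common ancestors: {Zeta, Theta}
Walk up from Alpha: Alpha (not in ancestors of Beta), Theta (in ancestors of Beta), Zeta (in ancestors of Beta)
Deepest common ancestor (LCA) = Theta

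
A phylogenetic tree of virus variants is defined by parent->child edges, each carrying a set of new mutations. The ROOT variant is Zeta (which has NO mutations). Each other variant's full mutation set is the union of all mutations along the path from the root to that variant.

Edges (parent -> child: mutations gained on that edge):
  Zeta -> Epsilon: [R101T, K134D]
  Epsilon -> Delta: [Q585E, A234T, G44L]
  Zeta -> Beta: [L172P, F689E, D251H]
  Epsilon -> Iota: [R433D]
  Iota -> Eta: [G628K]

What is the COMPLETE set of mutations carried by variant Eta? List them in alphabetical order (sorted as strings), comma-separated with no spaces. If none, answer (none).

At Zeta: gained [] -> total []
At Epsilon: gained ['R101T', 'K134D'] -> total ['K134D', 'R101T']
At Iota: gained ['R433D'] -> total ['K134D', 'R101T', 'R433D']
At Eta: gained ['G628K'] -> total ['G628K', 'K134D', 'R101T', 'R433D']

Answer: G628K,K134D,R101T,R433D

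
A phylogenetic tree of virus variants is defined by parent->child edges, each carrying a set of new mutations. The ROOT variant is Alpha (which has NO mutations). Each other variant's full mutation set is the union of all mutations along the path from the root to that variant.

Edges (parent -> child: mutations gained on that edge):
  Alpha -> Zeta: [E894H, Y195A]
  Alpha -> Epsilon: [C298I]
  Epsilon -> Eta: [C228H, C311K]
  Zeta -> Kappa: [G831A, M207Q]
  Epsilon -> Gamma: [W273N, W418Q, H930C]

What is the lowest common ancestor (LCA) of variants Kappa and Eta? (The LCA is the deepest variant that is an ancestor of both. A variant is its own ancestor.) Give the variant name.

Path from root to Kappa: Alpha -> Zeta -> Kappa
  ancestors of Kappa: {Alpha, Zeta, Kappa}
Path from root to Eta: Alpha -> Epsilon -> Eta
  ancestors of Eta: {Alpha, Epsilon, Eta}
Common ancestors: {Alpha}
Walk up from Eta: Eta (not in ancestors of Kappa), Epsilon (not in ancestors of Kappa), Alpha (in ancestors of Kappa)
Deepest common ancestor (LCA) = Alpha

Answer: Alpha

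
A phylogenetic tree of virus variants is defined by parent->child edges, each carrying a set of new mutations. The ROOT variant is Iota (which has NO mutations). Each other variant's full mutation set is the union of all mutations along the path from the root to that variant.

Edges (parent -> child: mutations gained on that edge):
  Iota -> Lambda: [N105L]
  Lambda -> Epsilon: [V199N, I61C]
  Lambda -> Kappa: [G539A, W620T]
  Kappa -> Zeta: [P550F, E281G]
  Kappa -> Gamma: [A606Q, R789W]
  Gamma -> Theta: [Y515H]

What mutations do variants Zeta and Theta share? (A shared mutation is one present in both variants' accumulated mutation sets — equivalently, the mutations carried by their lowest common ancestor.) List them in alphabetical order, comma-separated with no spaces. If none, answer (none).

Answer: G539A,N105L,W620T

Derivation:
Accumulating mutations along path to Zeta:
  At Iota: gained [] -> total []
  At Lambda: gained ['N105L'] -> total ['N105L']
  At Kappa: gained ['G539A', 'W620T'] -> total ['G539A', 'N105L', 'W620T']
  At Zeta: gained ['P550F', 'E281G'] -> total ['E281G', 'G539A', 'N105L', 'P550F', 'W620T']
Mutations(Zeta) = ['E281G', 'G539A', 'N105L', 'P550F', 'W620T']
Accumulating mutations along path to Theta:
  At Iota: gained [] -> total []
  At Lambda: gained ['N105L'] -> total ['N105L']
  At Kappa: gained ['G539A', 'W620T'] -> total ['G539A', 'N105L', 'W620T']
  At Gamma: gained ['A606Q', 'R789W'] -> total ['A606Q', 'G539A', 'N105L', 'R789W', 'W620T']
  At Theta: gained ['Y515H'] -> total ['A606Q', 'G539A', 'N105L', 'R789W', 'W620T', 'Y515H']
Mutations(Theta) = ['A606Q', 'G539A', 'N105L', 'R789W', 'W620T', 'Y515H']
Intersection: ['E281G', 'G539A', 'N105L', 'P550F', 'W620T'] ∩ ['A606Q', 'G539A', 'N105L', 'R789W', 'W620T', 'Y515H'] = ['G539A', 'N105L', 'W620T']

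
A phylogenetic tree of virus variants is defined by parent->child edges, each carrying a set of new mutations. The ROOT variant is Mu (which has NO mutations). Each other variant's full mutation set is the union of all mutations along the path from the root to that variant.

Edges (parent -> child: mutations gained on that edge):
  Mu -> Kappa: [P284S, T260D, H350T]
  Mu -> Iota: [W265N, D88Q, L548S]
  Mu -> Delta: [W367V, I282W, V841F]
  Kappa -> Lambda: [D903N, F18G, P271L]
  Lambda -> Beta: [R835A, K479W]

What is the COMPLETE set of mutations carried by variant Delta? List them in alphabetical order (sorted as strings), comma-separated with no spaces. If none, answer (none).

At Mu: gained [] -> total []
At Delta: gained ['W367V', 'I282W', 'V841F'] -> total ['I282W', 'V841F', 'W367V']

Answer: I282W,V841F,W367V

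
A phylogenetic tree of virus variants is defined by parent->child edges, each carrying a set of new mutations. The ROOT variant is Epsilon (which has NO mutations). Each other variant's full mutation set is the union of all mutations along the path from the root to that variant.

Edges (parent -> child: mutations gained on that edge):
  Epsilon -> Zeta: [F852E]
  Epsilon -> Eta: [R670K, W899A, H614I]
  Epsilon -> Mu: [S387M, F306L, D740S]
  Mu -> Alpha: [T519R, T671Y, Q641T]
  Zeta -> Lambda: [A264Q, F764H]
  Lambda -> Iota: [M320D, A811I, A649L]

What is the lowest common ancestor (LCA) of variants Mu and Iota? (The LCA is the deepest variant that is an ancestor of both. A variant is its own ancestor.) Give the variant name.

Path from root to Mu: Epsilon -> Mu
  ancestors of Mu: {Epsilon, Mu}
Path from root to Iota: Epsilon -> Zeta -> Lambda -> Iota
  ancestors of Iota: {Epsilon, Zeta, Lambda, Iota}
Common ancestors: {Epsilon}
Walk up from Iota: Iota (not in ancestors of Mu), Lambda (not in ancestors of Mu), Zeta (not in ancestors of Mu), Epsilon (in ancestors of Mu)
Deepest common ancestor (LCA) = Epsilon

Answer: Epsilon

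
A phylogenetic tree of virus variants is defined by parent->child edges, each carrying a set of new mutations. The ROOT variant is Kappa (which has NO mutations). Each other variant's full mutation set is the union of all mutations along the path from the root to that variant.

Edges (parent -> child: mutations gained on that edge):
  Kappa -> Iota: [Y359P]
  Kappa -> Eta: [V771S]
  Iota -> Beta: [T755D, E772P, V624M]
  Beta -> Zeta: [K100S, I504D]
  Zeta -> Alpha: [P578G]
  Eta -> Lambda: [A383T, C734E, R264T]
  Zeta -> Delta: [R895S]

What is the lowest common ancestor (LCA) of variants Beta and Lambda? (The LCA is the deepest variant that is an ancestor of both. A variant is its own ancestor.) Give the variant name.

Answer: Kappa

Derivation:
Path from root to Beta: Kappa -> Iota -> Beta
  ancestors of Beta: {Kappa, Iota, Beta}
Path from root to Lambda: Kappa -> Eta -> Lambda
  ancestors of Lambda: {Kappa, Eta, Lambda}
Common ancestors: {Kappa}
Walk up from Lambda: Lambda (not in ancestors of Beta), Eta (not in ancestors of Beta), Kappa (in ancestors of Beta)
Deepest common ancestor (LCA) = Kappa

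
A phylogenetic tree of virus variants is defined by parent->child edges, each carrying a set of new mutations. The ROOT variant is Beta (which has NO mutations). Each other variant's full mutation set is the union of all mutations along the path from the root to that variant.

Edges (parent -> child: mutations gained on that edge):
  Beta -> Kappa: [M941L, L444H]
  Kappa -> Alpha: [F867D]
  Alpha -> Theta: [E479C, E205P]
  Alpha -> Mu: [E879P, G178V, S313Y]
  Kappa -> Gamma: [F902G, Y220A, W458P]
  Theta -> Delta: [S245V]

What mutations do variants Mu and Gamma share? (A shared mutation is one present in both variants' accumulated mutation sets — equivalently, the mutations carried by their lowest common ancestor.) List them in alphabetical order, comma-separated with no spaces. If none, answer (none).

Accumulating mutations along path to Mu:
  At Beta: gained [] -> total []
  At Kappa: gained ['M941L', 'L444H'] -> total ['L444H', 'M941L']
  At Alpha: gained ['F867D'] -> total ['F867D', 'L444H', 'M941L']
  At Mu: gained ['E879P', 'G178V', 'S313Y'] -> total ['E879P', 'F867D', 'G178V', 'L444H', 'M941L', 'S313Y']
Mutations(Mu) = ['E879P', 'F867D', 'G178V', 'L444H', 'M941L', 'S313Y']
Accumulating mutations along path to Gamma:
  At Beta: gained [] -> total []
  At Kappa: gained ['M941L', 'L444H'] -> total ['L444H', 'M941L']
  At Gamma: gained ['F902G', 'Y220A', 'W458P'] -> total ['F902G', 'L444H', 'M941L', 'W458P', 'Y220A']
Mutations(Gamma) = ['F902G', 'L444H', 'M941L', 'W458P', 'Y220A']
Intersection: ['E879P', 'F867D', 'G178V', 'L444H', 'M941L', 'S313Y'] ∩ ['F902G', 'L444H', 'M941L', 'W458P', 'Y220A'] = ['L444H', 'M941L']

Answer: L444H,M941L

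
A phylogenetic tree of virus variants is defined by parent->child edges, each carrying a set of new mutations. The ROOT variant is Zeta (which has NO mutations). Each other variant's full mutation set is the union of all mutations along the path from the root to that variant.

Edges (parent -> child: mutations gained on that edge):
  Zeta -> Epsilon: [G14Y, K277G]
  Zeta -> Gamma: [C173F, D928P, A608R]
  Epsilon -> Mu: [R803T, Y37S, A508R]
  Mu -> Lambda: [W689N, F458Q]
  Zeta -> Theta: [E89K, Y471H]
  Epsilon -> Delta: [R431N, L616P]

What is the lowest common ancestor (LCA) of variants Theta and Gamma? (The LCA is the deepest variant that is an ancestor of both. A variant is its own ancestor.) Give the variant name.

Path from root to Theta: Zeta -> Theta
  ancestors of Theta: {Zeta, Theta}
Path from root to Gamma: Zeta -> Gamma
  ancestors of Gamma: {Zeta, Gamma}
Common ancestors: {Zeta}
Walk up from Gamma: Gamma (not in ancestors of Theta), Zeta (in ancestors of Theta)
Deepest common ancestor (LCA) = Zeta

Answer: Zeta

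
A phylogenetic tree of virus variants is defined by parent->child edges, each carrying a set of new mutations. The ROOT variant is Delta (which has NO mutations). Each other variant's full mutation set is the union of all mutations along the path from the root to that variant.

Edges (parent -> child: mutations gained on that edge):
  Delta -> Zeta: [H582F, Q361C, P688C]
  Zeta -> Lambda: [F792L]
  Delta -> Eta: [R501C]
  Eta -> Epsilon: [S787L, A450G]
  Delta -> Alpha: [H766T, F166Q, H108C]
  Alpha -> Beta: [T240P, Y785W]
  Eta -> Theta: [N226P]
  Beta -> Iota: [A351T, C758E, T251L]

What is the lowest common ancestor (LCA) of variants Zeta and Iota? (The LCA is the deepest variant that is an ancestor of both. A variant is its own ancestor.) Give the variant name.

Answer: Delta

Derivation:
Path from root to Zeta: Delta -> Zeta
  ancestors of Zeta: {Delta, Zeta}
Path from root to Iota: Delta -> Alpha -> Beta -> Iota
  ancestors of Iota: {Delta, Alpha, Beta, Iota}
Common ancestors: {Delta}
Walk up from Iota: Iota (not in ancestors of Zeta), Beta (not in ancestors of Zeta), Alpha (not in ancestors of Zeta), Delta (in ancestors of Zeta)
Deepest common ancestor (LCA) = Delta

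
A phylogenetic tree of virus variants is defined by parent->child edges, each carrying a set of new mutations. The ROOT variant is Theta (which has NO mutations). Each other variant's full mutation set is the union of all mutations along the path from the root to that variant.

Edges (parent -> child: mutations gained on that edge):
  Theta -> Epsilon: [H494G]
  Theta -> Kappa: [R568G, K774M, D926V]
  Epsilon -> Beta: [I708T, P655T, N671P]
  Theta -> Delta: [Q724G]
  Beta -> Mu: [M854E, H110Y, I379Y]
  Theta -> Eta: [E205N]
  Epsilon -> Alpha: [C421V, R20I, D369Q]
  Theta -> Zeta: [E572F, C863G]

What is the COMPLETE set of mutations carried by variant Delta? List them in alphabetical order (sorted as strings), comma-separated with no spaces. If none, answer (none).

Answer: Q724G

Derivation:
At Theta: gained [] -> total []
At Delta: gained ['Q724G'] -> total ['Q724G']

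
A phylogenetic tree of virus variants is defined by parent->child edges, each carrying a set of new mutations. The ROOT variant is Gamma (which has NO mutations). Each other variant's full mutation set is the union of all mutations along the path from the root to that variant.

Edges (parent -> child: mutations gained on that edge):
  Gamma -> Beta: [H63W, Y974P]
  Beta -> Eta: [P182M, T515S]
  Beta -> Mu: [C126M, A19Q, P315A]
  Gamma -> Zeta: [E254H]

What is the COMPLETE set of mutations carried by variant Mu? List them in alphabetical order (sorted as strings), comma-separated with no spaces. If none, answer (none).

Answer: A19Q,C126M,H63W,P315A,Y974P

Derivation:
At Gamma: gained [] -> total []
At Beta: gained ['H63W', 'Y974P'] -> total ['H63W', 'Y974P']
At Mu: gained ['C126M', 'A19Q', 'P315A'] -> total ['A19Q', 'C126M', 'H63W', 'P315A', 'Y974P']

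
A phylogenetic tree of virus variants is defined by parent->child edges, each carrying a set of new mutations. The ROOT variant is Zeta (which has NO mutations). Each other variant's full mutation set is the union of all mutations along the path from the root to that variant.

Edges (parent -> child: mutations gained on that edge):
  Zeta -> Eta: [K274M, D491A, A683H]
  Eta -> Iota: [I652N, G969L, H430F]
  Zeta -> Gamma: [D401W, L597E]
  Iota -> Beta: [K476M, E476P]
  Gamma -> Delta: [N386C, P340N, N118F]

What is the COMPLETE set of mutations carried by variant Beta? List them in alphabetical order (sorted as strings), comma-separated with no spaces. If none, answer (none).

Answer: A683H,D491A,E476P,G969L,H430F,I652N,K274M,K476M

Derivation:
At Zeta: gained [] -> total []
At Eta: gained ['K274M', 'D491A', 'A683H'] -> total ['A683H', 'D491A', 'K274M']
At Iota: gained ['I652N', 'G969L', 'H430F'] -> total ['A683H', 'D491A', 'G969L', 'H430F', 'I652N', 'K274M']
At Beta: gained ['K476M', 'E476P'] -> total ['A683H', 'D491A', 'E476P', 'G969L', 'H430F', 'I652N', 'K274M', 'K476M']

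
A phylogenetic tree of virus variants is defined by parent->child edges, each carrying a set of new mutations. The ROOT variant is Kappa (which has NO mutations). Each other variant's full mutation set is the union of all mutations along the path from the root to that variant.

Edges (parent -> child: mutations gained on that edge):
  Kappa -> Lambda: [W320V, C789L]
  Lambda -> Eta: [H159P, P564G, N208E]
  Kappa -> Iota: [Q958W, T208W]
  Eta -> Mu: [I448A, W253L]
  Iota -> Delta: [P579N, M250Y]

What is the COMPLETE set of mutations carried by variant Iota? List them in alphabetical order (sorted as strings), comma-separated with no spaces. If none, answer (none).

Answer: Q958W,T208W

Derivation:
At Kappa: gained [] -> total []
At Iota: gained ['Q958W', 'T208W'] -> total ['Q958W', 'T208W']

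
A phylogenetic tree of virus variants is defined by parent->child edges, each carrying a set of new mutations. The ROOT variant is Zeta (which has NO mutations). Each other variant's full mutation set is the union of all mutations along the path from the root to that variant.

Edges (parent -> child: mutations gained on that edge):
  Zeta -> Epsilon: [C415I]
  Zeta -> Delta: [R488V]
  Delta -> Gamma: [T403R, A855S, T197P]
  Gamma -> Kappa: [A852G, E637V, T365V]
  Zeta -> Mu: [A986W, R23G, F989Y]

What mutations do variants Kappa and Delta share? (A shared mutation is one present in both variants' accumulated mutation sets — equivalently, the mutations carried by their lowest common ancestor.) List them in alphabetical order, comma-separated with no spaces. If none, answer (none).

Answer: R488V

Derivation:
Accumulating mutations along path to Kappa:
  At Zeta: gained [] -> total []
  At Delta: gained ['R488V'] -> total ['R488V']
  At Gamma: gained ['T403R', 'A855S', 'T197P'] -> total ['A855S', 'R488V', 'T197P', 'T403R']
  At Kappa: gained ['A852G', 'E637V', 'T365V'] -> total ['A852G', 'A855S', 'E637V', 'R488V', 'T197P', 'T365V', 'T403R']
Mutations(Kappa) = ['A852G', 'A855S', 'E637V', 'R488V', 'T197P', 'T365V', 'T403R']
Accumulating mutations along path to Delta:
  At Zeta: gained [] -> total []
  At Delta: gained ['R488V'] -> total ['R488V']
Mutations(Delta) = ['R488V']
Intersection: ['A852G', 'A855S', 'E637V', 'R488V', 'T197P', 'T365V', 'T403R'] ∩ ['R488V'] = ['R488V']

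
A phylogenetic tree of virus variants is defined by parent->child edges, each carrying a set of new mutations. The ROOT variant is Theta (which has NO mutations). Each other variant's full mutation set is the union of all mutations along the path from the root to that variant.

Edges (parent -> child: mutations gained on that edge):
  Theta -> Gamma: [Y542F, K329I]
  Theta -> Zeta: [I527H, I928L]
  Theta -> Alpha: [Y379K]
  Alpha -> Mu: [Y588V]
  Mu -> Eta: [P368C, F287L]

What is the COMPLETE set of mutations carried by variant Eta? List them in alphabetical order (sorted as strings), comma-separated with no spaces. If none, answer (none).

At Theta: gained [] -> total []
At Alpha: gained ['Y379K'] -> total ['Y379K']
At Mu: gained ['Y588V'] -> total ['Y379K', 'Y588V']
At Eta: gained ['P368C', 'F287L'] -> total ['F287L', 'P368C', 'Y379K', 'Y588V']

Answer: F287L,P368C,Y379K,Y588V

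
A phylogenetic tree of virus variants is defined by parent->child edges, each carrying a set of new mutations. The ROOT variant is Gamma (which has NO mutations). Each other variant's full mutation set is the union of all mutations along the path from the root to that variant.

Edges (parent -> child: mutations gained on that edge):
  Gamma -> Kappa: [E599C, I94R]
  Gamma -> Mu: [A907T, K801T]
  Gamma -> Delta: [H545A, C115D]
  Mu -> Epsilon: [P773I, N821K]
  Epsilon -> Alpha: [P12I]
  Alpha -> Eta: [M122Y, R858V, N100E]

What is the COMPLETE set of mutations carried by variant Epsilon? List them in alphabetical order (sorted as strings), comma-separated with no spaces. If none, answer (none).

At Gamma: gained [] -> total []
At Mu: gained ['A907T', 'K801T'] -> total ['A907T', 'K801T']
At Epsilon: gained ['P773I', 'N821K'] -> total ['A907T', 'K801T', 'N821K', 'P773I']

Answer: A907T,K801T,N821K,P773I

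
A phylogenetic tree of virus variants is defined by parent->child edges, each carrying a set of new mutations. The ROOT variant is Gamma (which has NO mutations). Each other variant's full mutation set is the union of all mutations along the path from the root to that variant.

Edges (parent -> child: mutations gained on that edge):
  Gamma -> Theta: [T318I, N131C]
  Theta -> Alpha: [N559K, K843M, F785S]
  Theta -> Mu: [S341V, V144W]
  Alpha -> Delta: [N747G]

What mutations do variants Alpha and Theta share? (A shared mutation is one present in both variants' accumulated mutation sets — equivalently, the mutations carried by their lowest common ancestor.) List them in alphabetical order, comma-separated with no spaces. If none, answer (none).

Answer: N131C,T318I

Derivation:
Accumulating mutations along path to Alpha:
  At Gamma: gained [] -> total []
  At Theta: gained ['T318I', 'N131C'] -> total ['N131C', 'T318I']
  At Alpha: gained ['N559K', 'K843M', 'F785S'] -> total ['F785S', 'K843M', 'N131C', 'N559K', 'T318I']
Mutations(Alpha) = ['F785S', 'K843M', 'N131C', 'N559K', 'T318I']
Accumulating mutations along path to Theta:
  At Gamma: gained [] -> total []
  At Theta: gained ['T318I', 'N131C'] -> total ['N131C', 'T318I']
Mutations(Theta) = ['N131C', 'T318I']
Intersection: ['F785S', 'K843M', 'N131C', 'N559K', 'T318I'] ∩ ['N131C', 'T318I'] = ['N131C', 'T318I']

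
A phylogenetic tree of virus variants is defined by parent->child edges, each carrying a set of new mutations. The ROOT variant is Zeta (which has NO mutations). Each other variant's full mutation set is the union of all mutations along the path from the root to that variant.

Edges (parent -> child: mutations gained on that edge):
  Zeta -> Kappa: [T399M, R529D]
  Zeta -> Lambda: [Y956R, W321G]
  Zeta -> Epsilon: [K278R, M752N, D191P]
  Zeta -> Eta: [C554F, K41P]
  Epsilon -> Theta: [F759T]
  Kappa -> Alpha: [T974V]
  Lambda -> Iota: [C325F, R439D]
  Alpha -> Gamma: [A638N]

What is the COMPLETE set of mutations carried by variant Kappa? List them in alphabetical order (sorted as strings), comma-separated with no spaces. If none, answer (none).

At Zeta: gained [] -> total []
At Kappa: gained ['T399M', 'R529D'] -> total ['R529D', 'T399M']

Answer: R529D,T399M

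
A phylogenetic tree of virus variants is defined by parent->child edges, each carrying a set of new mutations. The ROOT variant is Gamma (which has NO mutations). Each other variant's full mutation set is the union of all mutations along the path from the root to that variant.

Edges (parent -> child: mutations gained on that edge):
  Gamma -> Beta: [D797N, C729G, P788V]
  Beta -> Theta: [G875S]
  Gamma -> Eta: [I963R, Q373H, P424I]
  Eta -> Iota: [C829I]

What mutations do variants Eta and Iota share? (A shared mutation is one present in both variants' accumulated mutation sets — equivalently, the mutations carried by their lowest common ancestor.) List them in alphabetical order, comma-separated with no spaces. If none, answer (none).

Accumulating mutations along path to Eta:
  At Gamma: gained [] -> total []
  At Eta: gained ['I963R', 'Q373H', 'P424I'] -> total ['I963R', 'P424I', 'Q373H']
Mutations(Eta) = ['I963R', 'P424I', 'Q373H']
Accumulating mutations along path to Iota:
  At Gamma: gained [] -> total []
  At Eta: gained ['I963R', 'Q373H', 'P424I'] -> total ['I963R', 'P424I', 'Q373H']
  At Iota: gained ['C829I'] -> total ['C829I', 'I963R', 'P424I', 'Q373H']
Mutations(Iota) = ['C829I', 'I963R', 'P424I', 'Q373H']
Intersection: ['I963R', 'P424I', 'Q373H'] ∩ ['C829I', 'I963R', 'P424I', 'Q373H'] = ['I963R', 'P424I', 'Q373H']

Answer: I963R,P424I,Q373H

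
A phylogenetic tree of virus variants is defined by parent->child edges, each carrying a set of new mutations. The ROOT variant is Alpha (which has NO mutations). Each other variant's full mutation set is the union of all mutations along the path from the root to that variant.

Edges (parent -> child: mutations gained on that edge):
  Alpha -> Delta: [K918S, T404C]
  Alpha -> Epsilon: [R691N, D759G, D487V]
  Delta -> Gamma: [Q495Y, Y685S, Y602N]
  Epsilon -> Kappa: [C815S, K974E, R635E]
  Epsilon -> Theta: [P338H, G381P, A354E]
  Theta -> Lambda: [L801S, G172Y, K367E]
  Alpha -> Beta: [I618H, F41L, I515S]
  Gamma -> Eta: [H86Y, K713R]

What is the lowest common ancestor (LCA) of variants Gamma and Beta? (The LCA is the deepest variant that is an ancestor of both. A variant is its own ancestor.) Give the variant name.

Answer: Alpha

Derivation:
Path from root to Gamma: Alpha -> Delta -> Gamma
  ancestors of Gamma: {Alpha, Delta, Gamma}
Path from root to Beta: Alpha -> Beta
  ancestors of Beta: {Alpha, Beta}
Common ancestors: {Alpha}
Walk up from Beta: Beta (not in ancestors of Gamma), Alpha (in ancestors of Gamma)
Deepest common ancestor (LCA) = Alpha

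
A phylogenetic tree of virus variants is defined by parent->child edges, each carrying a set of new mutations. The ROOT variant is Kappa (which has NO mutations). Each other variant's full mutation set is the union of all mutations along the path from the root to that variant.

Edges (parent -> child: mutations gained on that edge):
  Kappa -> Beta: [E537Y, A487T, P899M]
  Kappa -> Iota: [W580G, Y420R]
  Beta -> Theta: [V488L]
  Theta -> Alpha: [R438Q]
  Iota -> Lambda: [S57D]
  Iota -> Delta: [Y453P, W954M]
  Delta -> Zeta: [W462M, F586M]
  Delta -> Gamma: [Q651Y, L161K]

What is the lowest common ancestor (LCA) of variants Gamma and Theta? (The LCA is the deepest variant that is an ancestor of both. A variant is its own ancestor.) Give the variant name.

Answer: Kappa

Derivation:
Path from root to Gamma: Kappa -> Iota -> Delta -> Gamma
  ancestors of Gamma: {Kappa, Iota, Delta, Gamma}
Path from root to Theta: Kappa -> Beta -> Theta
  ancestors of Theta: {Kappa, Beta, Theta}
Common ancestors: {Kappa}
Walk up from Theta: Theta (not in ancestors of Gamma), Beta (not in ancestors of Gamma), Kappa (in ancestors of Gamma)
Deepest common ancestor (LCA) = Kappa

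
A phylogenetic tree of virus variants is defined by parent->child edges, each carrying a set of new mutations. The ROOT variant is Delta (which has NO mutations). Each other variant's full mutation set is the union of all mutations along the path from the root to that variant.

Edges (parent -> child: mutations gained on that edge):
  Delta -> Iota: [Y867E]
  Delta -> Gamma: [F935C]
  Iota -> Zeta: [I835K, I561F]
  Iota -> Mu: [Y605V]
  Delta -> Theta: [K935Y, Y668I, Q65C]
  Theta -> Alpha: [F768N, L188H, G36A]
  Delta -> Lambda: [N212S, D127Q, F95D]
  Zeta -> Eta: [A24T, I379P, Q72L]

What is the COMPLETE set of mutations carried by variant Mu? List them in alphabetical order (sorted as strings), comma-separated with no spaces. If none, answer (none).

Answer: Y605V,Y867E

Derivation:
At Delta: gained [] -> total []
At Iota: gained ['Y867E'] -> total ['Y867E']
At Mu: gained ['Y605V'] -> total ['Y605V', 'Y867E']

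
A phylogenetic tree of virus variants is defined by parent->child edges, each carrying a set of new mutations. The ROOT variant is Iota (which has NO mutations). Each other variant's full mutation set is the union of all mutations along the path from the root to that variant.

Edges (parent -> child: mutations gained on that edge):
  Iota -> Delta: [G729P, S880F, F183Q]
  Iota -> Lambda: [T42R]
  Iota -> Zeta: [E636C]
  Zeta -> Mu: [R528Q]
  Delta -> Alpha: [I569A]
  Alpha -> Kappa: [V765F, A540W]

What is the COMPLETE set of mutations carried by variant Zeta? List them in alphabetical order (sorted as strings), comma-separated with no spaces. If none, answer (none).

Answer: E636C

Derivation:
At Iota: gained [] -> total []
At Zeta: gained ['E636C'] -> total ['E636C']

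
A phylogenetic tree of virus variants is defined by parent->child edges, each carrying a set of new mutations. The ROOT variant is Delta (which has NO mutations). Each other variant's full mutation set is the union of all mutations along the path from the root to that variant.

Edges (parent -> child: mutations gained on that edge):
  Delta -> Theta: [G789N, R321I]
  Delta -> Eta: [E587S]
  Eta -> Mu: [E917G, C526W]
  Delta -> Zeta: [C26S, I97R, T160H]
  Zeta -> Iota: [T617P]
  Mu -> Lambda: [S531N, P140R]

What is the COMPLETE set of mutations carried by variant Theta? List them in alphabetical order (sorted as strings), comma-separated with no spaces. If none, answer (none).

Answer: G789N,R321I

Derivation:
At Delta: gained [] -> total []
At Theta: gained ['G789N', 'R321I'] -> total ['G789N', 'R321I']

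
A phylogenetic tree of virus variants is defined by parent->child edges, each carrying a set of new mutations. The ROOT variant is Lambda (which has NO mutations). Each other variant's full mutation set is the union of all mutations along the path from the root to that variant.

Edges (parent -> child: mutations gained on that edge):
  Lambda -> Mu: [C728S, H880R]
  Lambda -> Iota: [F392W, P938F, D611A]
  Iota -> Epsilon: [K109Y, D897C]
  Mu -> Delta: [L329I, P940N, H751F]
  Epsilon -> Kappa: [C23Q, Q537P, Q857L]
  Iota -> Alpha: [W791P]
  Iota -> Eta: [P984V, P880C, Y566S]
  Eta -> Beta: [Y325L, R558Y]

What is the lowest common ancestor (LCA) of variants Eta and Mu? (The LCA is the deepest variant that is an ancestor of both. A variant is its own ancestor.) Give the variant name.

Path from root to Eta: Lambda -> Iota -> Eta
  ancestors of Eta: {Lambda, Iota, Eta}
Path from root to Mu: Lambda -> Mu
  ancestors of Mu: {Lambda, Mu}
Common ancestors: {Lambda}
Walk up from Mu: Mu (not in ancestors of Eta), Lambda (in ancestors of Eta)
Deepest common ancestor (LCA) = Lambda

Answer: Lambda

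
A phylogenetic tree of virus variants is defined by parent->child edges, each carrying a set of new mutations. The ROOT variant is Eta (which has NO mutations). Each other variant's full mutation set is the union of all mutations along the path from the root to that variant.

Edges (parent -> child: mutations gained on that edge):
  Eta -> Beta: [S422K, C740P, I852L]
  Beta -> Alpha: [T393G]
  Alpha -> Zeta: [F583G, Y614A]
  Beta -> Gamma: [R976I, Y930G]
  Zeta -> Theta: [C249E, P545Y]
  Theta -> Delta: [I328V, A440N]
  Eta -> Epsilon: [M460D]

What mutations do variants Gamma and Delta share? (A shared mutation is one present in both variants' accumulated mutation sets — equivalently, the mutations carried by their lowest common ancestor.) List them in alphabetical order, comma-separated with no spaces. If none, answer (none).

Accumulating mutations along path to Gamma:
  At Eta: gained [] -> total []
  At Beta: gained ['S422K', 'C740P', 'I852L'] -> total ['C740P', 'I852L', 'S422K']
  At Gamma: gained ['R976I', 'Y930G'] -> total ['C740P', 'I852L', 'R976I', 'S422K', 'Y930G']
Mutations(Gamma) = ['C740P', 'I852L', 'R976I', 'S422K', 'Y930G']
Accumulating mutations along path to Delta:
  At Eta: gained [] -> total []
  At Beta: gained ['S422K', 'C740P', 'I852L'] -> total ['C740P', 'I852L', 'S422K']
  At Alpha: gained ['T393G'] -> total ['C740P', 'I852L', 'S422K', 'T393G']
  At Zeta: gained ['F583G', 'Y614A'] -> total ['C740P', 'F583G', 'I852L', 'S422K', 'T393G', 'Y614A']
  At Theta: gained ['C249E', 'P545Y'] -> total ['C249E', 'C740P', 'F583G', 'I852L', 'P545Y', 'S422K', 'T393G', 'Y614A']
  At Delta: gained ['I328V', 'A440N'] -> total ['A440N', 'C249E', 'C740P', 'F583G', 'I328V', 'I852L', 'P545Y', 'S422K', 'T393G', 'Y614A']
Mutations(Delta) = ['A440N', 'C249E', 'C740P', 'F583G', 'I328V', 'I852L', 'P545Y', 'S422K', 'T393G', 'Y614A']
Intersection: ['C740P', 'I852L', 'R976I', 'S422K', 'Y930G'] ∩ ['A440N', 'C249E', 'C740P', 'F583G', 'I328V', 'I852L', 'P545Y', 'S422K', 'T393G', 'Y614A'] = ['C740P', 'I852L', 'S422K']

Answer: C740P,I852L,S422K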